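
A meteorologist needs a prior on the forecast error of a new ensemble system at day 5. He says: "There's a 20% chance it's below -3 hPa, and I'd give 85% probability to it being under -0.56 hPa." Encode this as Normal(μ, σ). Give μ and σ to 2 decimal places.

The p-quantile of Normal(μ,σ) is μ + z_p·σ, with z_{0.2} = -0.8416 and z_{0.85} = 1.036.
Eliminate σ: μ = (z₂·x₁ − z₁·x₂)/(z₂ − z₁) = (1.036·-3 − (-0.8416)·-0.56)/1.878 = -1.91.
Then σ = (x₂ − x₁)/(z₂ − z₁) = (-0.56 − -3)/1.878 = 1.30.

μ = -1.91, σ = 1.30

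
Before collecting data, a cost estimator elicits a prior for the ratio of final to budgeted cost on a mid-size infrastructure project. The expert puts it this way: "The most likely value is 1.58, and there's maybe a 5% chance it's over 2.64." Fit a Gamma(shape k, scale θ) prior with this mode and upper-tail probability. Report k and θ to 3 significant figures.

k ≈ 11.6, θ ≈ 0.149

Gamma(k,θ) with k>1 has mode (k−1)θ, so θ = 1.58/(k−1).
Need P(X < 2.64) = 0.95 with θ tied to k this way. Start at k = 2, θ = 1.58: P(X<2.64) ≈ 0.498.
Too low — raise k to concentrate. Iterating converges to k ≈ 11.6.
Then θ = 1.58/(11.6−1) ≈ 0.149.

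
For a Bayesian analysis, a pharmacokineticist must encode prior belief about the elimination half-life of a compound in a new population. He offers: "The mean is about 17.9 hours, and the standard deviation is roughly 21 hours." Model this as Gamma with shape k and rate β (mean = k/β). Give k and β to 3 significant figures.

k ≈ 0.727, β ≈ 0.0406

For Gamma(k, rate β): mean = k/β, variance = k/β², so CV = 1/√k.
CV = SD/mean = 21/17.9 = 1.173, hence k = 1/CV² = 0.727.
Then β = k/mean = 0.727/17.9 = 0.0406.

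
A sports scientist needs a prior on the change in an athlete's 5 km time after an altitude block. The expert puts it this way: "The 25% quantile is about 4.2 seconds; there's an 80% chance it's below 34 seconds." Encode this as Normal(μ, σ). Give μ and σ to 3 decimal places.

μ = 17.457, σ = 19.656

The p-quantile of Normal(μ,σ) is μ + z_p·σ, with z_{0.25} = -0.6745 and z_{0.8} = 0.8416.
Eliminate σ: μ = (z₂·x₁ − z₁·x₂)/(z₂ − z₁) = (0.8416·4.2 − (-0.6745)·34)/1.516 = 17.457.
Then σ = (x₂ − x₁)/(z₂ − z₁) = (34 − 4.2)/1.516 = 19.656.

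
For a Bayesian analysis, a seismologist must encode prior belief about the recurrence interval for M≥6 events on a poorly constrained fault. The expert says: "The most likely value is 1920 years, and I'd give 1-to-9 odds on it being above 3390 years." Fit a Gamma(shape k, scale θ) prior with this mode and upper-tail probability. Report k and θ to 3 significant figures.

Gamma(k,θ) with k>1 has mode (k−1)θ, so θ = 1920/(k−1).
Need P(X < 3390) = 0.9 with θ tied to k this way. Start at k = 2, θ = 1920: P(X<3390) ≈ 0.527.
Too low — raise k to concentrate. Iterating converges to k ≈ 6.88.
Then θ = 1920/(6.88−1) ≈ 326.

k ≈ 6.88, θ ≈ 326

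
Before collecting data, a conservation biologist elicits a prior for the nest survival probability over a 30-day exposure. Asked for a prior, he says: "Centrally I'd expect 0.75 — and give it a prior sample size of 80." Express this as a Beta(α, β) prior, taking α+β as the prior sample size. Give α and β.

Under the effective-sample-size interpretation, Beta(α, β) has prior mean α/(α+β) and prior sample size α+β.
So α+β = 80 and α/(α+β) = 0.75, giving α = 0.75·80 = 60 and β = 80 − 60 = 20.

α = 60, β = 20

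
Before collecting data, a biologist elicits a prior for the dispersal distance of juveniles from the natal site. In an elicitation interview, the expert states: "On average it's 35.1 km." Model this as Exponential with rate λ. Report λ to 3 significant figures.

Exponential mean = 1/λ, so λ = 1/35.1 = 0.0285.

λ ≈ 0.0285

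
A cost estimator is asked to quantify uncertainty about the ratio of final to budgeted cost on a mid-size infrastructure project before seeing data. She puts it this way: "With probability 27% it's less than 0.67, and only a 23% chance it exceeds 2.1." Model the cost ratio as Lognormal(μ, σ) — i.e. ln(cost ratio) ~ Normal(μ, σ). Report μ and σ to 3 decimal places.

μ ≈ 0.117, σ ≈ 0.845

If T ~ Lognormal(μ,σ) then ln T ~ Normal(μ,σ), so the p-quantile of ln T is μ + z_p·σ.
ln(0.67) = -0.4005 and ln(2.1) = 0.7419; z_{0.27} = -0.6128, z_{0.77} = 0.7388.
σ = (0.7419 − -0.4005)/(0.7388 − (-0.6128)) = 0.845.
μ = -0.4005 − (-0.6128)·0.845 = 0.117.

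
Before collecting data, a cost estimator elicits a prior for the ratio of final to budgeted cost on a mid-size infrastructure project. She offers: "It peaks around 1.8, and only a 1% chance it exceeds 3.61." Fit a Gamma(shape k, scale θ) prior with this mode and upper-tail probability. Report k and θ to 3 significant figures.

k ≈ 11.1, θ ≈ 0.178

Gamma(k,θ) with k>1 has mode (k−1)θ, so θ = 1.8/(k−1).
Need P(X < 3.61) = 0.99 with θ tied to k this way. Start at k = 2, θ = 1.8: P(X<3.61) ≈ 0.595.
Too low — raise k to concentrate. Iterating converges to k ≈ 11.1.
Then θ = 1.8/(11.1−1) ≈ 0.178.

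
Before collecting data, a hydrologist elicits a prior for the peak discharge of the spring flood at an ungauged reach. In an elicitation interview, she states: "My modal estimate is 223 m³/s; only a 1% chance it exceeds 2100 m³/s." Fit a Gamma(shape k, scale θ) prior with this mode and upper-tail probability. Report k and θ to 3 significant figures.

k ≈ 1.63, θ ≈ 354

Gamma(k,θ) with k>1 has mode (k−1)θ, so θ = 223/(k−1).
Need P(X < 2100) = 0.99 with θ tied to k this way. Start at k = 2, θ = 223: P(X<2100) ≈ 0.999.
Too high — lower k to spread out. Iterating converges to k ≈ 1.63.
Then θ = 223/(1.63−1) ≈ 354.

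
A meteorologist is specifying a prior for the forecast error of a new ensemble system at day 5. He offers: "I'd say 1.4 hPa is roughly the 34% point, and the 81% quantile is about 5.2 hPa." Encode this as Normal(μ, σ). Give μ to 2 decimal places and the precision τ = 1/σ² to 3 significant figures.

The p-quantile of Normal(μ,σ) is μ + z_p·σ, with z_{0.34} = -0.4125 and z_{0.81} = 0.8779.
Eliminate σ: μ = (z₂·x₁ − z₁·x₂)/(z₂ − z₁) = (0.8779·1.4 − (-0.4125)·5.2)/1.29 = 2.61.
Then σ = (x₂ − x₁)/(z₂ − z₁) = (5.2 − 1.4)/1.29 = 2.94.
Precision τ = 1/σ² = 1/2.945² = 0.115.

μ = 2.61, τ = 0.115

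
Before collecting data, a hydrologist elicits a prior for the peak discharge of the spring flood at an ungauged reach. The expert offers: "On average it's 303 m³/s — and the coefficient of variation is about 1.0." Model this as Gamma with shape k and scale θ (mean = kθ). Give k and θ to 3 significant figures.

For Gamma(k, scale θ): mean = kθ, variance = kθ², so CV = 1/√k.
CV = 1.0, hence k = 1/CV² = 1.
Then θ = mean/k = 303/1 = 303.

k ≈ 1, θ ≈ 303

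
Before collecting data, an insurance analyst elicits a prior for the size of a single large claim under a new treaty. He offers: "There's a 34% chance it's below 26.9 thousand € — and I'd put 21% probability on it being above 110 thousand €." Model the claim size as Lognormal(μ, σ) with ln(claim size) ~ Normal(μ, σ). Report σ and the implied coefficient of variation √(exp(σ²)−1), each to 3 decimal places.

σ ≈ 1.155, CV ≈ 1.673

If T ~ Lognormal(μ,σ) then ln T ~ Normal(μ,σ), so the p-quantile of ln T is μ + z_p·σ.
ln(26.9) = 3.292 and ln(110) = 4.7; z_{0.34} = -0.4125, z_{0.79} = 0.8064.
σ = (4.7 − 3.292)/(0.8064 − (-0.4125)) = 1.155.
μ = 3.292 − (-0.4125)·1.155 = 3.769.
CV = √(exp(σ²)−1) = √(exp(1.3351)−1) = 1.673.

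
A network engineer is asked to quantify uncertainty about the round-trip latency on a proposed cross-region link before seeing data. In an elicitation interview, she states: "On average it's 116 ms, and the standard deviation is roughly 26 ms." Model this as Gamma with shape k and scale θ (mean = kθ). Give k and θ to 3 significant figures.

For Gamma(k, scale θ): mean = kθ, variance = kθ², so CV = 1/√k.
CV = SD/mean = 26/116 = 0.2241, hence k = 1/CV² = 19.9.
Then θ = mean/k = 116/19.9 = 5.83.

k ≈ 19.9, θ ≈ 5.83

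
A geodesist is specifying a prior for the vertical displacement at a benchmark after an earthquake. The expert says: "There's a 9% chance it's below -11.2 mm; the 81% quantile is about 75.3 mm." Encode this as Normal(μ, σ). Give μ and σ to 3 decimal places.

For Normal(μ,σ), the p-quantile is μ + z_p·σ. Here z_{0.09} = -1.341, z_{0.81} = 0.8779.
So -11.2 = μ − 1.341σ and 75.3 = μ + 0.8779σ.
Subtracting: σ = (75.3 − -11.2)/(0.8779 − (-1.341)) = 38.988.
Then μ = -11.2 − (-1.341)·38.988 = 41.073.

μ = 41.073, σ = 38.988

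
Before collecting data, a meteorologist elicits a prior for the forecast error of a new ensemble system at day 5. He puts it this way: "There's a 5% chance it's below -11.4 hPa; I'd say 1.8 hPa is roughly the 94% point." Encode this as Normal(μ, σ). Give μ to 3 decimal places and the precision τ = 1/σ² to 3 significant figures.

μ = -4.614, τ = 0.0588

For Normal(μ,σ), the p-quantile is μ + z_p·σ. Here z_{0.05} = -1.645, z_{0.94} = 1.555.
So -11.4 = μ − 1.645σ and 1.8 = μ + 1.555σ.
Subtracting: σ = (1.8 − -11.4)/(1.555 − (-1.645)) = 4.125.
Then μ = -11.4 − (-1.645)·4.125 = -4.614.
Precision τ = 1/σ² = 1/4.125² = 0.0588.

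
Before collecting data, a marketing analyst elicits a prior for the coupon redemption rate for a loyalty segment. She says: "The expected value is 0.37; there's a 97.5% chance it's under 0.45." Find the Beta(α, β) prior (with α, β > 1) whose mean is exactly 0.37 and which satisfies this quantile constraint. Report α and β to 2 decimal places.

With mean 0.37 fixed, write α = 0.37s, β = 0.63s where s = α+β.
Need P(θ < 0.45) = 0.975 under Beta(0.37s, 0.63s). Normal approximation: (q−m)/√(m(1−m)/s) ≈ z_{0.975} = 1.96, so s ≈ 0.37·0.63·(1.96)²/(0.45−0.37)² = 139.9.
At s = 139.9: P(θ<0.45) ≈ 0.973. Adjusting to match 0.975 gives s ≈ 144.59.
So α = 0.37·144.59 ≈ 53.50, β = 0.63·144.59 ≈ 91.09.

α ≈ 53.50, β ≈ 91.09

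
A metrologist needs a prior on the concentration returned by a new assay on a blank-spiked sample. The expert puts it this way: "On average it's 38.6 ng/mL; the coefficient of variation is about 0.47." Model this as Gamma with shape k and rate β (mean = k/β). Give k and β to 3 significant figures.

k ≈ 4.53, β ≈ 0.117

For Gamma(k, rate β): mean = k/β, variance = k/β², so CV = 1/√k.
CV = 0.47, hence k = 1/CV² = 4.53.
Then β = k/mean = 4.53/38.6 = 0.117.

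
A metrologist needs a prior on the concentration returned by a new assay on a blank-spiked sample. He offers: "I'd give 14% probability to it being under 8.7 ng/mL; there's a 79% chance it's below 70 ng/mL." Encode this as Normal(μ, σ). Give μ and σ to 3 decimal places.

μ = 43.799, σ = 32.490

The p-quantile of Normal(μ,σ) is μ + z_p·σ, with z_{0.14} = -1.08 and z_{0.79} = 0.8064.
Eliminate σ: μ = (z₂·x₁ − z₁·x₂)/(z₂ − z₁) = (0.8064·8.7 − (-1.08)·70)/1.887 = 43.799.
Then σ = (x₂ − x₁)/(z₂ − z₁) = (70 − 8.7)/1.887 = 32.490.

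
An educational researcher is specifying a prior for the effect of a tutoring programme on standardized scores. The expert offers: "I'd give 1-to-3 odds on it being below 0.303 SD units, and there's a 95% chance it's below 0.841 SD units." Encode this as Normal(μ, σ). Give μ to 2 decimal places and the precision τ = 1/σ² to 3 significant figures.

For Normal(μ,σ), the p-quantile is μ + z_p·σ. Here z_{0.25} = -0.6745, z_{0.95} = 1.645.
So 0.303 = μ − 0.6745σ and 0.841 = μ + 1.645σ.
Subtracting: σ = (0.841 − 0.303)/(1.645 − (-0.6745)) = 0.23.
Then μ = 0.303 − (-0.6745)·0.23 = 0.46.
Precision τ = 1/σ² = 1/0.232² = 18.6.

μ = 0.46, τ = 18.6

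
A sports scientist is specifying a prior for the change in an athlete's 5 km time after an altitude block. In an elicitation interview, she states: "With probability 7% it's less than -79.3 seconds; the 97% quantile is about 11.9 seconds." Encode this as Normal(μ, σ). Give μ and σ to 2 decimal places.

μ = -39.20, σ = 27.17

The p-quantile of Normal(μ,σ) is μ + z_p·σ, with z_{0.07} = -1.476 and z_{0.97} = 1.881.
Eliminate σ: μ = (z₂·x₁ − z₁·x₂)/(z₂ − z₁) = (1.881·-79.3 − (-1.476)·11.9)/3.357 = -39.20.
Then σ = (x₂ − x₁)/(z₂ − z₁) = (11.9 − -79.3)/3.357 = 27.17.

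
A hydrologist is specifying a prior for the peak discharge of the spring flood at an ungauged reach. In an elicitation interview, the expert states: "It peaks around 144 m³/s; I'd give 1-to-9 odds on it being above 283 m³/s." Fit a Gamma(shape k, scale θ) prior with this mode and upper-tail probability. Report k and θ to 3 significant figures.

Gamma(k,θ) with k>1 has mode (k−1)θ, so θ = 144/(k−1).
Need P(X < 283) = 0.9 with θ tied to k this way. Start at k = 2, θ = 144: P(X<283) ≈ 0.585.
Too low — raise k to concentrate. Iterating converges to k ≈ 5.2.
Then θ = 144/(5.2−1) ≈ 34.3.

k ≈ 5.2, θ ≈ 34.3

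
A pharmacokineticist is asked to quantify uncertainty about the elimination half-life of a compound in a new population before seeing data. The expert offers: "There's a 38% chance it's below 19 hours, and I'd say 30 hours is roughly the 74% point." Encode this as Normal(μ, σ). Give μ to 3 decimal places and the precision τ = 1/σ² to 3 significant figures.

For Normal(μ,σ), the p-quantile is μ + z_p·σ. Here z_{0.38} = -0.3055, z_{0.74} = 0.6433.
So 19 = μ − 0.3055σ and 30 = μ + 0.6433σ.
Subtracting: σ = (30 − 19)/(0.6433 − (-0.3055)) = 11.593.
Then μ = 19 − (-0.3055)·11.593 = 22.542.
Precision τ = 1/σ² = 1/11.59² = 0.00744.

μ = 22.542, τ = 0.00744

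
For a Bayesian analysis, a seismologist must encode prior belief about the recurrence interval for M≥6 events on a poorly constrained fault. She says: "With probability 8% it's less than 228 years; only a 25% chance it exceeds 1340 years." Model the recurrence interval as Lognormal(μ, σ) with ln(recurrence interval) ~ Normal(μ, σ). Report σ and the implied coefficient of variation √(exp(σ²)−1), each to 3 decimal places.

If T ~ Lognormal(μ,σ) then ln T ~ Normal(μ,σ), so the p-quantile of ln T is μ + z_p·σ.
ln(228) = 5.429 and ln(1340) = 7.2; z_{0.08} = -1.405, z_{0.75} = 0.6745.
σ = (7.2 − 5.429)/(0.6745 − (-1.405)) = 0.852.
μ = 5.429 − (-1.405)·0.852 = 6.626.
CV = √(exp(σ²)−1) = √(exp(0.7253)−1) = 1.032.

σ ≈ 0.852, CV ≈ 1.032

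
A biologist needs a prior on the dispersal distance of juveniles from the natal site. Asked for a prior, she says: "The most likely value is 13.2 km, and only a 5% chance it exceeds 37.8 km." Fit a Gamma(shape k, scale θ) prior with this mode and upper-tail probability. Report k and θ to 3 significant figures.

k ≈ 3.41, θ ≈ 5.48

Gamma(k,θ) with k>1 has mode (k−1)θ, so θ = 13.2/(k−1).
Need P(X < 37.8) = 0.95 with θ tied to k this way. Start at k = 2, θ = 13.2: P(X<37.8) ≈ 0.780.
Too low — raise k to concentrate. Iterating converges to k ≈ 3.41.
Then θ = 13.2/(3.41−1) ≈ 5.48.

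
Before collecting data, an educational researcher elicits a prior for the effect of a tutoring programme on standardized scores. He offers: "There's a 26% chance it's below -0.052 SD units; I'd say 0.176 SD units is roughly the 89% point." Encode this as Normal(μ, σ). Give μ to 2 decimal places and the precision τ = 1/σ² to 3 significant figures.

For Normal(μ,σ), the p-quantile is μ + z_p·σ. Here z_{0.26} = -0.6433, z_{0.89} = 1.227.
So -0.052 = μ − 0.6433σ and 0.176 = μ + 1.227σ.
Subtracting: σ = (0.176 − -0.052)/(1.227 − (-0.6433)) = 0.12.
Then μ = -0.052 − (-0.6433)·0.12 = 0.03.
Precision τ = 1/σ² = 1/0.1219² = 67.3.

μ = 0.03, τ = 67.3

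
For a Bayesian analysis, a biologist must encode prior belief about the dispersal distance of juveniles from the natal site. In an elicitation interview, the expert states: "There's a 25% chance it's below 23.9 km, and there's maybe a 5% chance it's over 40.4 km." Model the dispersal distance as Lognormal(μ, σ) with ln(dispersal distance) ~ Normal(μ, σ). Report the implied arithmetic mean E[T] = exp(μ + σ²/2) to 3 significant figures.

If T ~ Lognormal(μ,σ) then ln T ~ Normal(μ,σ), so the p-quantile of ln T is μ + z_p·σ.
ln(23.9) = 3.174 and ln(40.4) = 3.699; z_{0.25} = -0.6745, z_{0.95} = 1.645.
σ = (3.699 − 3.174)/(1.645 − (-0.6745)) = 0.226.
μ = 3.174 − (-0.6745)·0.226 = 3.327.
E[T] = exp(μ + σ²/2) = exp(3.327 + 0.0256) = 28.6 km.

E[T] ≈ 28.6 km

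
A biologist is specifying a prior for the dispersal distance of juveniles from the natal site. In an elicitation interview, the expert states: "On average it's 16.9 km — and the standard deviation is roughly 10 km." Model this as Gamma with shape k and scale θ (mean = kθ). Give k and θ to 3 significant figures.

For Gamma(k, scale θ): mean = kθ, variance = kθ², so CV = 1/√k.
CV = SD/mean = 10/16.9 = 0.5917, hence k = 1/CV² = 2.86.
Then θ = mean/k = 16.9/2.86 = 5.92.

k ≈ 2.86, θ ≈ 5.92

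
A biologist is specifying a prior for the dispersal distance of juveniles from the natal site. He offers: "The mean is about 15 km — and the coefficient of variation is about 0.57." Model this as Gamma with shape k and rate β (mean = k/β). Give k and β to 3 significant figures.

k ≈ 3.08, β ≈ 0.205

For Gamma(k, rate β): mean = k/β, variance = k/β², so CV = 1/√k.
CV = 0.57, hence k = 1/CV² = 3.08.
Then β = k/mean = 3.08/15 = 0.205.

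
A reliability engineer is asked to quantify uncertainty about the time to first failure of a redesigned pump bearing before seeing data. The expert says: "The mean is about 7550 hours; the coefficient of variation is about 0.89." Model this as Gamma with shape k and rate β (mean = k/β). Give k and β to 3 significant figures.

For Gamma(k, rate β): mean = k/β, variance = k/β², so CV = 1/√k.
CV = 0.89, hence k = 1/CV² = 1.26.
Then β = k/mean = 1.26/7550 = 0.000167.

k ≈ 1.26, β ≈ 0.000167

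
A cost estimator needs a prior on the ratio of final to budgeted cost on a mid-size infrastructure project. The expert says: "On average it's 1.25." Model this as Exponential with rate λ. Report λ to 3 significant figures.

λ ≈ 0.8

Exponential mean = 1/λ, so λ = 1/1.25 = 0.8.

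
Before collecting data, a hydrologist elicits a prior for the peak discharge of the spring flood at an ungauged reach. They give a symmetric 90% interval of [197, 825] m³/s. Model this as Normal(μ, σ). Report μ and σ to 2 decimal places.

μ = 511.00, σ = 190.90

A symmetric 90% interval runs μ ± z·σ with z = 1.645.
Half-width = 314, so σ = 314/1.645 = 190.90.
μ is the interval midpoint, 511.00.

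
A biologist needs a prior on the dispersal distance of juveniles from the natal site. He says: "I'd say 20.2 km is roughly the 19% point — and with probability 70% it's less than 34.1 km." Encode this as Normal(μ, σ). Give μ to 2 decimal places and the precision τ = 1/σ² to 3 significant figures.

μ = 28.90, τ = 0.0102

The p-quantile of Normal(μ,σ) is μ + z_p·σ, with z_{0.19} = -0.8779 and z_{0.7} = 0.5244.
Eliminate σ: μ = (z₂·x₁ − z₁·x₂)/(z₂ − z₁) = (0.5244·20.2 − (-0.8779)·34.1)/1.402 = 28.90.
Then σ = (x₂ − x₁)/(z₂ − z₁) = (34.1 − 20.2)/1.402 = 9.91.
Precision τ = 1/σ² = 1/9.912² = 0.0102.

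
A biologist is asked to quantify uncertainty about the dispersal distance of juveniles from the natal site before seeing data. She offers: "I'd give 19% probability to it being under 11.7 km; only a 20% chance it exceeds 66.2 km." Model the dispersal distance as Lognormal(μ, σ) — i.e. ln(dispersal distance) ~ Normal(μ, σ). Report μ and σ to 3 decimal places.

μ ≈ 3.344, σ ≈ 1.008

If T ~ Lognormal(μ,σ) then ln T ~ Normal(μ,σ), so the p-quantile of ln T is μ + z_p·σ.
ln(11.7) = 2.46 and ln(66.2) = 4.193; z_{0.19} = -0.8779, z_{0.8} = 0.8416.
σ = (4.193 − 2.46)/(0.8416 − (-0.8779)) = 1.008.
μ = 2.46 − (-0.8779)·1.008 = 3.344.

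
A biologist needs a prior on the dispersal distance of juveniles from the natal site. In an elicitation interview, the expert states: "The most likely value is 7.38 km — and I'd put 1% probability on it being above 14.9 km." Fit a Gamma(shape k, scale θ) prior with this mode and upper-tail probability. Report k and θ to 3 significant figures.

k ≈ 10.9, θ ≈ 0.743

Gamma(k,θ) with k>1 has mode (k−1)θ, so θ = 7.38/(k−1).
Need P(X < 14.9) = 0.99 with θ tied to k this way. Start at k = 2, θ = 7.38: P(X<14.9) ≈ 0.599.
Too low — raise k to concentrate. Iterating converges to k ≈ 10.9.
Then θ = 7.38/(10.9−1) ≈ 0.743.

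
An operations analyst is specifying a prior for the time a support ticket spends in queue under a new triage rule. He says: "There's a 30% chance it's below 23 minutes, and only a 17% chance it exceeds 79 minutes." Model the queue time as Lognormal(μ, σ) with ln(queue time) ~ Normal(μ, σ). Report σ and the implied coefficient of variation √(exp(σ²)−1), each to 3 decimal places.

σ ≈ 0.835, CV ≈ 1.003

If T ~ Lognormal(μ,σ) then ln T ~ Normal(μ,σ), so the p-quantile of ln T is μ + z_p·σ.
ln(23) = 3.135 and ln(79) = 4.369; z_{0.3} = -0.5244, z_{0.83} = 0.9542.
σ = (4.369 − 3.135)/(0.9542 − (-0.5244)) = 0.835.
μ = 3.135 − (-0.5244)·0.835 = 3.573.
CV = √(exp(σ²)−1) = √(exp(0.6965)−1) = 1.003.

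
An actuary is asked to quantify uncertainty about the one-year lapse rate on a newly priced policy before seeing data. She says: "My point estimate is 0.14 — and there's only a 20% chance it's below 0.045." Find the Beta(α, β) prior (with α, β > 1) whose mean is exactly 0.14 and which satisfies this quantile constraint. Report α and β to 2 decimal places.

α ≈ 1.26, β ≈ 7.76

With mean 0.14 fixed, write α = 0.14s, β = 0.86s where s = α+β.
Need P(θ < 0.045) = 0.2 under Beta(0.14s, 0.86s). Normal approximation: (q−m)/√(m(1−m)/s) ≈ z_{0.2} = -0.842, so s ≈ 0.14·0.86·(-0.842)²/(0.045−0.14)² = 9.4.
At s = 9.4: P(θ<0.045) ≈ 0.191. Adjusting to match 0.2 gives s ≈ 9.02.
So α = 0.14·9.02 ≈ 1.26, β = 0.86·9.02 ≈ 7.76.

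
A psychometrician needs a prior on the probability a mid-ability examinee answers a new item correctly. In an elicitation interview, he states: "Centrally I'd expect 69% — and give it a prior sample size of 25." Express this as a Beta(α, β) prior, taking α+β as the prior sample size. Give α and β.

α = 17.25, β = 7.75

Under the effective-sample-size interpretation, Beta(α, β) has prior mean α/(α+β) and prior sample size α+β.
So α+β = 25 and α/(α+β) = 0.69, giving α = 0.69·25 = 17.25 and β = 25 − 17.25 = 7.75.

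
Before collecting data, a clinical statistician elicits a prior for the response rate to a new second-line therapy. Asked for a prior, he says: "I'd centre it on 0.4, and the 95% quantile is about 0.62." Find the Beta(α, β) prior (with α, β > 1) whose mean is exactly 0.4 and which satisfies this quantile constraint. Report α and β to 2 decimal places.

α ≈ 5.43, β ≈ 8.15

With mean 0.4 fixed, write α = 0.4s, β = 0.6s where s = α+β.
Need P(θ < 0.62) = 0.95 under Beta(0.4s, 0.6s). Normal approximation: (q−m)/√(m(1−m)/s) ≈ z_{0.95} = 1.64, so s ≈ 0.4·0.6·(1.64)²/(0.62−0.4)² = 13.4.
At s = 13.4: P(θ<0.62) ≈ 0.949. Adjusting to match 0.95 gives s ≈ 13.58.
So α = 0.4·13.58 ≈ 5.43, β = 0.6·13.58 ≈ 8.15.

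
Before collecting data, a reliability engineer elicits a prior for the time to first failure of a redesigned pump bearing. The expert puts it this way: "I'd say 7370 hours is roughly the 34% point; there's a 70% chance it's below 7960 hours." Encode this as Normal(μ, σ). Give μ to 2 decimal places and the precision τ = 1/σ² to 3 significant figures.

μ = 7629.75, τ = 2.52e-06

For Normal(μ,σ), the p-quantile is μ + z_p·σ. Here z_{0.34} = -0.4125, z_{0.7} = 0.5244.
So 7370 = μ − 0.4125σ and 7960 = μ + 0.5244σ.
Subtracting: σ = (7960 − 7370)/(0.5244 − (-0.4125)) = 629.76.
Then μ = 7370 − (-0.4125)·629.76 = 7629.75.
Precision τ = 1/σ² = 1/629.8² = 2.52e-06.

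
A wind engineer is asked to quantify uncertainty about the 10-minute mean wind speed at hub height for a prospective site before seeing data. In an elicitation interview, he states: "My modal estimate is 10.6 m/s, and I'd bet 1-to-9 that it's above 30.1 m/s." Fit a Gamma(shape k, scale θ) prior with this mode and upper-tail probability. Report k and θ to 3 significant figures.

Gamma(k,θ) with k>1 has mode (k−1)θ, so θ = 10.6/(k−1).
Need P(X < 30.1) = 0.9 with θ tied to k this way. Start at k = 2, θ = 10.6: P(X<30.1) ≈ 0.776.
Too low — raise k to concentrate. Iterating converges to k ≈ 2.75.
Then θ = 10.6/(2.75−1) ≈ 6.05.

k ≈ 2.75, θ ≈ 6.05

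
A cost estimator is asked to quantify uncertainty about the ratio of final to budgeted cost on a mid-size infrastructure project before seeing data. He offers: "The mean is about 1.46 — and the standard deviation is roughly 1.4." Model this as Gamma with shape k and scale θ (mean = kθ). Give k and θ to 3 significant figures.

k ≈ 1.09, θ ≈ 1.34

For Gamma(k, scale θ): mean = kθ, variance = kθ², so CV = 1/√k.
CV = SD/mean = 1.4/1.46 = 0.9589, hence k = 1/CV² = 1.09.
Then θ = mean/k = 1.46/1.09 = 1.34.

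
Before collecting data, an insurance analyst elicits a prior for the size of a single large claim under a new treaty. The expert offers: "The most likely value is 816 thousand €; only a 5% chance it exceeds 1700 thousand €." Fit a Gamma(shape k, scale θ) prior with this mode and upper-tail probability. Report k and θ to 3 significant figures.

Gamma(k,θ) with k>1 has mode (k−1)θ, so θ = 816/(k−1).
Need P(X < 1700) = 0.95 with θ tied to k this way. Start at k = 2, θ = 816: P(X<1700) ≈ 0.616.
Too low — raise k to concentrate. Iterating converges to k ≈ 6.13.
Then θ = 816/(6.13−1) ≈ 159.

k ≈ 6.13, θ ≈ 159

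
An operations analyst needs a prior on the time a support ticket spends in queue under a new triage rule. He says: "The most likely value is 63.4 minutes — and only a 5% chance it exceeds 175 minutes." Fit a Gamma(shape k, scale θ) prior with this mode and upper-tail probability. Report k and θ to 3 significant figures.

k ≈ 3.6, θ ≈ 24.4

Gamma(k,θ) with k>1 has mode (k−1)θ, so θ = 63.4/(k−1).
Need P(X < 175) = 0.95 with θ tied to k this way. Start at k = 2, θ = 63.4: P(X<175) ≈ 0.762.
Too low — raise k to concentrate. Iterating converges to k ≈ 3.6.
Then θ = 63.4/(3.6−1) ≈ 24.4.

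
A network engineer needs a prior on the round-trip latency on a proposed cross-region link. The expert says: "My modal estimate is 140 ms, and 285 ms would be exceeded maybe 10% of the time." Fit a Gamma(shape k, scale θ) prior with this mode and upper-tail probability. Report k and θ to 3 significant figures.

Gamma(k,θ) with k>1 has mode (k−1)θ, so θ = 140/(k−1).
Need P(X < 285) = 0.9 with θ tied to k this way. Start at k = 2, θ = 140: P(X<285) ≈ 0.604.
Too low — raise k to concentrate. Iterating converges to k ≈ 4.8.
Then θ = 140/(4.8−1) ≈ 36.9.

k ≈ 4.8, θ ≈ 36.9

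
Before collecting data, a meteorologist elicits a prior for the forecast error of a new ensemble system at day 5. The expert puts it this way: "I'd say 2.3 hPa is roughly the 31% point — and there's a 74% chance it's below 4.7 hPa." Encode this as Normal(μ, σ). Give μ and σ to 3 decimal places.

μ = 3.345, σ = 2.107

For Normal(μ,σ), the p-quantile is μ + z_p·σ. Here z_{0.31} = -0.4959, z_{0.74} = 0.6433.
So 2.3 = μ − 0.4959σ and 4.7 = μ + 0.6433σ.
Subtracting: σ = (4.7 − 2.3)/(0.6433 − (-0.4959)) = 2.107.
Then μ = 2.3 − (-0.4959)·2.107 = 3.345.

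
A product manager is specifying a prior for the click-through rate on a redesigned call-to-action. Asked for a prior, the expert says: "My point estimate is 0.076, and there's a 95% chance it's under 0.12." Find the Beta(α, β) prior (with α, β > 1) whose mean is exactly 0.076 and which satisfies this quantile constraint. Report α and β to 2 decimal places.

α ≈ 8.84, β ≈ 107.44

With mean 0.076 fixed, write α = 0.076s, β = 0.924s where s = α+β.
Need P(θ < 0.12) = 0.95 under Beta(0.076s, 0.924s). Normal approximation: (q−m)/√(m(1−m)/s) ≈ z_{0.95} = 1.64, so s ≈ 0.076·0.924·(1.64)²/(0.12−0.076)² = 98.1.
At s = 98.1: P(θ<0.12) ≈ 0.937. Adjusting to match 0.95 gives s ≈ 116.27.
So α = 0.076·116.27 ≈ 8.84, β = 0.924·116.27 ≈ 107.44.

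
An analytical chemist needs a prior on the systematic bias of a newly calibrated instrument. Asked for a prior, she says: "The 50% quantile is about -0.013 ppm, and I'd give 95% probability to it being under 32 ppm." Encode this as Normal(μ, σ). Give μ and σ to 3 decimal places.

μ = -0.013, σ = 19.463

The p-quantile of Normal(μ,σ) is μ + z_p·σ, with z_{0.5} = 0 and z_{0.95} = 1.645.
Eliminate σ: μ = (z₂·x₁ − z₁·x₂)/(z₂ − z₁) = (1.645·-0.013 − (0)·32)/1.645 = -0.013.
Then σ = (x₂ − x₁)/(z₂ − z₁) = (32 − -0.013)/1.645 = 19.463.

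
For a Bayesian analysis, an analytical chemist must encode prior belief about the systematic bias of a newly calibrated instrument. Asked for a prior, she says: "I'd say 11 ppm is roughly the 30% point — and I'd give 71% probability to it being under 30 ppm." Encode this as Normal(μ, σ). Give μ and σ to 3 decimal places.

For Normal(μ,σ), the p-quantile is μ + z_p·σ. Here z_{0.3} = -0.5244, z_{0.71} = 0.5534.
So 11 = μ − 0.5244σ and 30 = μ + 0.5534σ.
Subtracting: σ = (30 − 11)/(0.5534 − (-0.5244)) = 17.629.
Then μ = 11 − (-0.5244)·17.629 = 20.245.

μ = 20.245, σ = 17.629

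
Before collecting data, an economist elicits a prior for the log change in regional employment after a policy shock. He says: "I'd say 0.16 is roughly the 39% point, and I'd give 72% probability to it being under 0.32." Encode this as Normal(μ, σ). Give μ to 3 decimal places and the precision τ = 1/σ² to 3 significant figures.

The p-quantile of Normal(μ,σ) is μ + z_p·σ, with z_{0.39} = -0.2793 and z_{0.72} = 0.5828.
Eliminate σ: μ = (z₂·x₁ − z₁·x₂)/(z₂ − z₁) = (0.5828·0.16 − (-0.2793)·0.32)/0.8622 = 0.212.
Then σ = (x₂ − x₁)/(z₂ − z₁) = (0.32 − 0.16)/0.8622 = 0.186.
Precision τ = 1/σ² = 1/0.1856² = 29.

μ = 0.212, τ = 29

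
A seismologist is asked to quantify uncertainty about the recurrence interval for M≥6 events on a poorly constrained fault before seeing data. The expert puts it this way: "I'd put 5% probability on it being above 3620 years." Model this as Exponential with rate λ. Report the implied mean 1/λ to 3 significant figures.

mean ≈ 1210 years

P(T > 3620.0) = e^(−λ·3620.0) = 0.05, so λ = −ln(0.05)/3620.0 = 0.000828.
Mean = 1/λ = 1210 years.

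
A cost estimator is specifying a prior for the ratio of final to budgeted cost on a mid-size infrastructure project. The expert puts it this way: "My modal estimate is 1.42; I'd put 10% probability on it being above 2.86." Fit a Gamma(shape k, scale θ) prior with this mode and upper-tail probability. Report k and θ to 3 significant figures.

k ≈ 4.91, θ ≈ 0.363

Gamma(k,θ) with k>1 has mode (k−1)θ, so θ = 1.42/(k−1).
Need P(X < 2.86) = 0.9 with θ tied to k this way. Start at k = 2, θ = 1.42: P(X<2.86) ≈ 0.598.
Too low — raise k to concentrate. Iterating converges to k ≈ 4.91.
Then θ = 1.42/(4.91−1) ≈ 0.363.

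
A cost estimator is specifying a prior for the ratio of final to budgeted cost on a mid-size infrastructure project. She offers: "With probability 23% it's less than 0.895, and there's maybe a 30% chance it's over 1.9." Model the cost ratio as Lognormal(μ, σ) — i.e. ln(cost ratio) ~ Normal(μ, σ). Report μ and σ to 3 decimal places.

If T ~ Lognormal(μ,σ) then ln T ~ Normal(μ,σ), so the p-quantile of ln T is μ + z_p·σ.
ln(0.895) = -0.1109 and ln(1.9) = 0.6419; z_{0.23} = -0.7388, z_{0.7} = 0.5244.
σ = (0.6419 − -0.1109)/(0.5244 − (-0.7388)) = 0.596.
μ = -0.1109 − (-0.7388)·0.596 = 0.329.

μ ≈ 0.329, σ ≈ 0.596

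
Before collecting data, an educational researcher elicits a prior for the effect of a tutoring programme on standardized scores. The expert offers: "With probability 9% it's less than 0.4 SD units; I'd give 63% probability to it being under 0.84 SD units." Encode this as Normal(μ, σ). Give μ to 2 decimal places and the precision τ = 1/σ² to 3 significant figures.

The p-quantile of Normal(μ,σ) is μ + z_p·σ, with z_{0.09} = -1.341 and z_{0.63} = 0.3319.
Eliminate σ: μ = (z₂·x₁ − z₁·x₂)/(z₂ − z₁) = (0.3319·0.4 − (-1.341)·0.84)/1.673 = 0.75.
Then σ = (x₂ − x₁)/(z₂ − z₁) = (0.84 − 0.4)/1.673 = 0.26.
Precision τ = 1/σ² = 1/0.2631² = 14.5.

μ = 0.75, τ = 14.5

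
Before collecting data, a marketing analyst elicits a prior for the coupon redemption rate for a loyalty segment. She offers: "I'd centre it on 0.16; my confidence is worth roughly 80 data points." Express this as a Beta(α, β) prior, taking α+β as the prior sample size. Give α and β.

α = 12.8, β = 67.2

Under the effective-sample-size interpretation, Beta(α, β) has prior mean α/(α+β) and prior sample size α+β.
So α+β = 80 and α/(α+β) = 0.16, giving α = 0.16·80 = 12.8 and β = 80 − 12.8 = 67.2.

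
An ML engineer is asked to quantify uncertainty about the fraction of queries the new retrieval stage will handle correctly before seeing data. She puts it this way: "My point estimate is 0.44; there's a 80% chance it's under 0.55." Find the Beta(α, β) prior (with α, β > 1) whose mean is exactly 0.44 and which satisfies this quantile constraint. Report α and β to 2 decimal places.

With mean 0.44 fixed, write α = 0.44s, β = 0.56s where s = α+β.
Need P(θ < 0.55) = 0.8 under Beta(0.44s, 0.56s). Normal approximation: (q−m)/√(m(1−m)/s) ≈ z_{0.8} = 0.842, so s ≈ 0.44·0.56·(0.842)²/(0.55−0.44)² = 14.4.
At s = 14.4: P(θ<0.55) ≈ 0.801. Adjusting to match 0.8 gives s ≈ 14.34.
So α = 0.44·14.34 ≈ 6.31, β = 0.56·14.34 ≈ 8.03.

α ≈ 6.31, β ≈ 8.03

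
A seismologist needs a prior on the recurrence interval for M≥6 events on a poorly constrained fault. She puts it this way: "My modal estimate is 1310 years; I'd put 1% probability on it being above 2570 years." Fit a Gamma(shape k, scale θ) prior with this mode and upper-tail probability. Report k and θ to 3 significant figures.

k ≈ 11.9, θ ≈ 121

Gamma(k,θ) with k>1 has mode (k−1)θ, so θ = 1310/(k−1).
Need P(X < 2570) = 0.99 with θ tied to k this way. Start at k = 2, θ = 1310: P(X<2570) ≈ 0.584.
Too low — raise k to concentrate. Iterating converges to k ≈ 11.9.
Then θ = 1310/(11.9−1) ≈ 121.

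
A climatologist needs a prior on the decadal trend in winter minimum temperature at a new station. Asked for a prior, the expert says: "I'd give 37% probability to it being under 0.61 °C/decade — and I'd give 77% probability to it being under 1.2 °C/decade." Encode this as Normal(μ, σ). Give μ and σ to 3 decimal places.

μ = 0.793, σ = 0.551

For Normal(μ,σ), the p-quantile is μ + z_p·σ. Here z_{0.37} = -0.3319, z_{0.77} = 0.7388.
So 0.61 = μ − 0.3319σ and 1.2 = μ + 0.7388σ.
Subtracting: σ = (1.2 − 0.61)/(0.7388 − (-0.3319)) = 0.551.
Then μ = 0.61 − (-0.3319)·0.551 = 0.793.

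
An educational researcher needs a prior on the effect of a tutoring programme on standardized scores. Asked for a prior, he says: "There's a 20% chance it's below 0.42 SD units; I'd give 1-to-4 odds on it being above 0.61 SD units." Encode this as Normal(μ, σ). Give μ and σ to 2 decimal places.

For Normal(μ,σ), the p-quantile is μ + z_p·σ. Here z_{0.2} = -0.8416, z_{0.8} = 0.8416.
So 0.42 = μ − 0.8416σ and 0.61 = μ + 0.8416σ.
Subtracting: σ = (0.61 − 0.42)/(0.8416 − (-0.8416)) = 0.11.
Then μ = 0.42 − (-0.8416)·0.11 = 0.52.

μ = 0.52, σ = 0.11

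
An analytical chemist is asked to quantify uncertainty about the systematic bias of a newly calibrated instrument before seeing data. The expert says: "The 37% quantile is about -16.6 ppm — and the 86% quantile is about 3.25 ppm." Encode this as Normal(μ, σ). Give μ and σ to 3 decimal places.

For Normal(μ,σ), the p-quantile is μ + z_p·σ. Here z_{0.37} = -0.3319, z_{0.86} = 1.08.
So -16.6 = μ − 0.3319σ and 3.25 = μ + 1.08σ.
Subtracting: σ = (3.25 − -16.6)/(1.08 − (-0.3319)) = 14.056.
Then μ = -16.6 − (-0.3319)·14.056 = -11.935.

μ = -11.935, σ = 14.056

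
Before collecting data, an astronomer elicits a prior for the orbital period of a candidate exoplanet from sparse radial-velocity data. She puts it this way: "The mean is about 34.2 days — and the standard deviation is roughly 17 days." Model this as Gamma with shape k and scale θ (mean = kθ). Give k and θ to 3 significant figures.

For Gamma(k, scale θ): mean = kθ, variance = kθ², so CV = 1/√k.
CV = SD/mean = 17/34.2 = 0.4971, hence k = 1/CV² = 4.05.
Then θ = mean/k = 34.2/4.05 = 8.45.

k ≈ 4.05, θ ≈ 8.45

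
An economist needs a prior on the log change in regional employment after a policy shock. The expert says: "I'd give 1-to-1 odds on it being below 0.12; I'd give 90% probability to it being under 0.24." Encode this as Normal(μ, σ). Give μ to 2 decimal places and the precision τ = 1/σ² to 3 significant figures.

For Normal(μ,σ), the p-quantile is μ + z_p·σ. Here z_{0.5} = 0, z_{0.9} = 1.282.
So 0.12 = μ + 0σ and 0.24 = μ + 1.282σ.
Subtracting: σ = (0.24 − 0.12)/(1.282 − (0)) = 0.09.
Then μ = 0.12 − (0)·0.09 = 0.12.
Precision τ = 1/σ² = 1/0.09364² = 114.

μ = 0.12, τ = 114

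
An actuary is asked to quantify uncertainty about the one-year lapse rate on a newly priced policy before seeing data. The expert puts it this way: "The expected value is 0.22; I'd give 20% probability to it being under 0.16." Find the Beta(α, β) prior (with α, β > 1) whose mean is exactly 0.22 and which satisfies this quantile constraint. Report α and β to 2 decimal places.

With mean 0.22 fixed, write α = 0.22s, β = 0.78s where s = α+β.
Need P(θ < 0.16) = 0.2 under Beta(0.22s, 0.78s). Normal approximation: (q−m)/√(m(1−m)/s) ≈ z_{0.2} = -0.842, so s ≈ 0.22·0.78·(-0.842)²/(0.16−0.22)² = 33.8.
At s = 33.8: P(θ<0.16) ≈ 0.205. Adjusting to match 0.2 gives s ≈ 34.98.
So α = 0.22·34.98 ≈ 7.70, β = 0.78·34.98 ≈ 27.28.

α ≈ 7.70, β ≈ 27.28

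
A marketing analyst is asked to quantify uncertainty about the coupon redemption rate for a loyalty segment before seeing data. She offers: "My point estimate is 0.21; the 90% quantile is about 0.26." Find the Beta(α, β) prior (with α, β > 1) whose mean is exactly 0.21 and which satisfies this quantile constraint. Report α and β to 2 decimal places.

α ≈ 23.74, β ≈ 89.32

With mean 0.21 fixed, write α = 0.21s, β = 0.79s where s = α+β.
Need P(θ < 0.26) = 0.9 under Beta(0.21s, 0.79s). Normal approximation: (q−m)/√(m(1−m)/s) ≈ z_{0.9} = 1.28, so s ≈ 0.21·0.79·(1.28)²/(0.26−0.21)² = 109.0.
At s = 109.0: P(θ<0.26) ≈ 0.896. Adjusting to match 0.9 gives s ≈ 113.07.
So α = 0.21·113.07 ≈ 23.74, β = 0.79·113.07 ≈ 89.32.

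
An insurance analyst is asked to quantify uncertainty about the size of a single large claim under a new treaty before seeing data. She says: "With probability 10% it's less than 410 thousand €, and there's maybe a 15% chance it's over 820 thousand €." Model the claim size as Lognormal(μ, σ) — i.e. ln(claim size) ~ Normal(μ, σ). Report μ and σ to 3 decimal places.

If T ~ Lognormal(μ,σ) then ln T ~ Normal(μ,σ), so the p-quantile of ln T is μ + z_p·σ.
ln(410) = 6.016 and ln(820) = 6.709; z_{0.1} = -1.282, z_{0.85} = 1.036.
σ = (6.709 − 6.016)/(1.036 − (-1.282)) = 0.299.
μ = 6.016 − (-1.282)·0.299 = 6.399.

μ ≈ 6.399, σ ≈ 0.299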